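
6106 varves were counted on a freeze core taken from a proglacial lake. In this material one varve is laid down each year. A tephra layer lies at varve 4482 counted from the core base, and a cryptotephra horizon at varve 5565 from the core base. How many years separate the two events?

Separation: 5565 − 4482 = 1083 varves.
At one varve per year, 1083 years elapsed between them.

1083 yr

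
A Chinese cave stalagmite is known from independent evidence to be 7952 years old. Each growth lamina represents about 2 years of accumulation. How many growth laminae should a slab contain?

Expected growth laminae: 7952 / 2 = 3976.
So 3976 growth laminae should be present.

3976 growth laminae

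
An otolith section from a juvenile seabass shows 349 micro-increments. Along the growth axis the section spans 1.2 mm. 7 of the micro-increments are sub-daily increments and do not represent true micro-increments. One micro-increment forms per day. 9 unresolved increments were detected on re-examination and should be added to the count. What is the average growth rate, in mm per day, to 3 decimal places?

Adjusted count: 349 − 7 + 9 = 351 micro-increments.
Mean rate = 1.2 mm / 351 days ≈ 0.003 mm per day.

0.003 mm per day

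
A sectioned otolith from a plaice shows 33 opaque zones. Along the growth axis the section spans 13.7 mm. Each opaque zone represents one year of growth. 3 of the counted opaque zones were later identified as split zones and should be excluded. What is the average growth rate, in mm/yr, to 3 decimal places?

0.457 mm/yr

Correcting the raw count gives 33 − 3 = 30 true opaque zones.
Mean rate = 13.7 mm / 30 years ≈ 0.457 mm/yr.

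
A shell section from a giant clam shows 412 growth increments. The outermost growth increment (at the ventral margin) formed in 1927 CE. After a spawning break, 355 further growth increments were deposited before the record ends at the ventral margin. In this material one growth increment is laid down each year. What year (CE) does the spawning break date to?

1572 CE

355 growth increments formed after the spawning break.
1927 − 355 = 1572 CE.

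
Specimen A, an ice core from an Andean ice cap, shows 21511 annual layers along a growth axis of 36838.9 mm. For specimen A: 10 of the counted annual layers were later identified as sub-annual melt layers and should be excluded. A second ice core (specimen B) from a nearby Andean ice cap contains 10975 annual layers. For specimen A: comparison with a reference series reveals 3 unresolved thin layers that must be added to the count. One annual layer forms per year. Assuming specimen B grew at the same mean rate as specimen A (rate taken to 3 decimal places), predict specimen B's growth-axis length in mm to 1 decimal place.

Specimen A: after corrections the count is 21511 − 10 + 3 = 21504 annual layers.
A: Mean rate = 36838.9 mm / 21504 years ≈ 1.713 mm per year.
Length of B = 1.713 × 10975 = 18800.2 mm.

18800.2 mm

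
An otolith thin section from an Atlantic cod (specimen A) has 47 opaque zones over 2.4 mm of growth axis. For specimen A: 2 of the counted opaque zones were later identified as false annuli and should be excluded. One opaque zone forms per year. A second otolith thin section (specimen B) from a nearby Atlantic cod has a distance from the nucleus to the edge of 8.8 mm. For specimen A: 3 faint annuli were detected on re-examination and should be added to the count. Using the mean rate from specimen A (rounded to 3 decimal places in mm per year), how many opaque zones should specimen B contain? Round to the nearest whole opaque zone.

Specimen A: adjusted count: 47 − 2 + 3 = 48 opaque zones.
A: Mean rate = 2.4 mm / 48 years ≈ 0.050 mm per year.
For B, 8.8 / 0.050 = 176.00 years ≈ 176 opaque zones.

176 opaque zones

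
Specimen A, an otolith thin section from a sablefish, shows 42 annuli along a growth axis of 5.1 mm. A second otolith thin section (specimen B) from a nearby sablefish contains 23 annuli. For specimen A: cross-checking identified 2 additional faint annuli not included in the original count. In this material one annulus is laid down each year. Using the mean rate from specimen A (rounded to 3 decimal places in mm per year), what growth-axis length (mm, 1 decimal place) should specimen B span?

2.7 mm

Specimen A: after corrections the count is 42 + 2 = 44 annuli.
A: 5.1 mm over 44 years gives 5.1 / 44 ≈ 0.116 mm/year.
For B, 0.116 mm/year × 23 years = 2.7 mm.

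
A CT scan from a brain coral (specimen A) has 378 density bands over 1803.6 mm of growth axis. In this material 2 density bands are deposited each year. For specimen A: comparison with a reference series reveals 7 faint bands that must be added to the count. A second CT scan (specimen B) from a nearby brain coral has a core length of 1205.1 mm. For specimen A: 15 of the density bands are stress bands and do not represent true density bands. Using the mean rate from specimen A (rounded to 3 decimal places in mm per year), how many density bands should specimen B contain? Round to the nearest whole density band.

Specimen A: after corrections the count is 378 − 15 + 7 = 370 density bands.
Specimen A: dividing by 2 density bands per year: 370 / 2 = 185 years.
A: 1803.6 mm over 185 years gives 1803.6 / 185 ≈ 9.749 mm/yr.
B spans 1205.1 / 9.749 = 123.61 years; at 2 density bands per year that is 123.61 × 2 ≈ 247 density bands.

247 density bands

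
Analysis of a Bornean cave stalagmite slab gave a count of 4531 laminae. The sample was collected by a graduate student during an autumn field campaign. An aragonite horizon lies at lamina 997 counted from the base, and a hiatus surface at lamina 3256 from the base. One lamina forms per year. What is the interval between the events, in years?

2259 yr

Separation: 3256 − 997 = 2259 laminae.
One lamina per year makes the interval 2259 years.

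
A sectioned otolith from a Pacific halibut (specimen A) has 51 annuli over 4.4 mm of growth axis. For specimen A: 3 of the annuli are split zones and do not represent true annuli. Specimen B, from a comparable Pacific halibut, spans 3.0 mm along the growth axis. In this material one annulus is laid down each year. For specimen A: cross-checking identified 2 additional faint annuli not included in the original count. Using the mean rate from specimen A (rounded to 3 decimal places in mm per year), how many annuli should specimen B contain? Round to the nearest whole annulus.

34 annuli

Specimen A: correcting the raw count gives 51 − 3 + 2 = 50 true annuli.
A: Mean rate = 4.4 mm / 50 years ≈ 0.088 mm per year.
Specimen B: 3.0 mm / 0.088 mm per year = 34.09 years ≈ 34 annuli.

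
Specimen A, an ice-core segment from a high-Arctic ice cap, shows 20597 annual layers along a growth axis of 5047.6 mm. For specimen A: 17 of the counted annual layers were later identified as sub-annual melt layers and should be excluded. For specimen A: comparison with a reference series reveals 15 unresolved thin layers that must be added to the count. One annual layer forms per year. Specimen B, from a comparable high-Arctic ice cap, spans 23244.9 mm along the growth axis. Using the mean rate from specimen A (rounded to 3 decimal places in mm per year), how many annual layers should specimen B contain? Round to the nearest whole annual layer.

94877 annual layers

Specimen A: correcting the raw count gives 20597 − 17 + 15 = 20595 true annual layers.
A: Mean rate = 5047.6 mm / 20595 years ≈ 0.245 mm/year.
B spans 23244.9 / 0.245 = 94877.14 years ≈ 94877 annual layers.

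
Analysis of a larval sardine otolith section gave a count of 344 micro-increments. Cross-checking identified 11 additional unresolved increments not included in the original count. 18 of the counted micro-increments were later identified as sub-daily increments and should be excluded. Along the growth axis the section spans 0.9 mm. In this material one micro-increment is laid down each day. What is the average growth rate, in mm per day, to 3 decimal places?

0.003 mm per day

True micro-increment count = 344 − 18 + 11 = 337.
0.9 mm over 337 days gives 0.9 / 337 ≈ 0.003 mm per day.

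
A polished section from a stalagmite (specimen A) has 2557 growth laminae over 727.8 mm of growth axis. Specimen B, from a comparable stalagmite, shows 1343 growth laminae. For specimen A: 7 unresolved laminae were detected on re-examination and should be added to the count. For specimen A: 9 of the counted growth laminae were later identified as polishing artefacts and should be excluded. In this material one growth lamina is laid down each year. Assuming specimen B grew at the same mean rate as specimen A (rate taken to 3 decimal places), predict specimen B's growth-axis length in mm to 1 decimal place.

382.8 mm

Specimen A: correcting the raw count gives 2557 − 9 + 7 = 2555 true growth laminae.
A: Extension rate ≈ 727.8 / 2555 = 0.285 mm/year.
For B, 0.285 mm/year × 1343 years = 382.8 mm.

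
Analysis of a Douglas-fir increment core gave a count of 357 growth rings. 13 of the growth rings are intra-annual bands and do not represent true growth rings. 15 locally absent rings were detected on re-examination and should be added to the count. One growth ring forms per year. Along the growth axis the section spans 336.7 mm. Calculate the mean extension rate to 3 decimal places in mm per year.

Adjusted count: 357 − 13 + 15 = 359 growth rings.
Mean rate = 336.7 mm / 359 years ≈ 0.938 mm per year.

0.938 mm per year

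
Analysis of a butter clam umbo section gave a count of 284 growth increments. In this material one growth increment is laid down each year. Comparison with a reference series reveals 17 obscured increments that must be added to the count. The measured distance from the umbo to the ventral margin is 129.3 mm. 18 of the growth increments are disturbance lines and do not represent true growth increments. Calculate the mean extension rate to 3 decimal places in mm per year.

Adjusted count: 284 − 18 + 17 = 283 growth increments.
Mean rate = 129.3 mm / 283 years ≈ 0.457 mm per year.

0.457 mm per year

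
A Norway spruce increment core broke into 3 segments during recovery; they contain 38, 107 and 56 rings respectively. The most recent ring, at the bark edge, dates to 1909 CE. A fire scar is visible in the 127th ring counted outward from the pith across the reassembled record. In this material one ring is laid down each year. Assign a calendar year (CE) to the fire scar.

Total rings = 38 + 107 + 56 = 201.
The fire scar sits at ring 127 from the pith, so 201 − 127 = 74 rings formed after it.
The ring at the bark edge is 1909 CE, so the fire scar dates to 1909 − 74 = 1835 CE.

1835 CE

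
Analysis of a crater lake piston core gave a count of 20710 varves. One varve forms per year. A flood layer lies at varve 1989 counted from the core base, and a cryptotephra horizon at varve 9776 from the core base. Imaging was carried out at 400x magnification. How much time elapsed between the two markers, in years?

9776 − 1989 = 7787 varves lie between the two events.
One varve per year makes the interval 7787 years.

7787 yr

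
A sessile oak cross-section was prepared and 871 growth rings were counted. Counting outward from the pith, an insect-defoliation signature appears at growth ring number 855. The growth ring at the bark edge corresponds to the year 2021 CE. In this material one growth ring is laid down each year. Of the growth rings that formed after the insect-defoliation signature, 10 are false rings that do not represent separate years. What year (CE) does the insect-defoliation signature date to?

The insect-defoliation signature sits at growth ring 855 from the pith, so 871 − 855 = 16 growth rings formed after it.
16 − 10 false = 6 true growth rings after the insect-defoliation signature.
Counting back 6 years from 2021 CE places the insect-defoliation signature in 2021 − 6 = 2015 CE.

2015 CE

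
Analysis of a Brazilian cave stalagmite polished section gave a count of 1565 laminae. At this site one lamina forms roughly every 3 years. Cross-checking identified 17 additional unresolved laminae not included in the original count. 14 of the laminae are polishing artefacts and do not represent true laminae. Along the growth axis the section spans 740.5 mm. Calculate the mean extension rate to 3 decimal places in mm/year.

0.157 mm/year

Adjusted count: 1565 − 14 + 17 = 1568 laminae.
Multiplying by 3 years per lamina: 1568 × 3 = 4704 years.
740.5 mm over 4704 years gives 740.5 / 4704 ≈ 0.157 mm/year.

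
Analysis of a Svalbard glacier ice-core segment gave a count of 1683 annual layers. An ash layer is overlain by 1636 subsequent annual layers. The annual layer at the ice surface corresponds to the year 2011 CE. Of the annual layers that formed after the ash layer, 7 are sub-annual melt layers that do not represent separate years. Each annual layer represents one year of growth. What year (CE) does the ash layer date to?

1636 annual layers formed after the ash layer.
Removing the 7 false annual layers leaves 1636 − 7 = 1629 true annual layers beyond the ash layer.
Counting back 1629 years from 2011 CE places the ash layer in 2011 − 1629 = 382 CE.

382 CE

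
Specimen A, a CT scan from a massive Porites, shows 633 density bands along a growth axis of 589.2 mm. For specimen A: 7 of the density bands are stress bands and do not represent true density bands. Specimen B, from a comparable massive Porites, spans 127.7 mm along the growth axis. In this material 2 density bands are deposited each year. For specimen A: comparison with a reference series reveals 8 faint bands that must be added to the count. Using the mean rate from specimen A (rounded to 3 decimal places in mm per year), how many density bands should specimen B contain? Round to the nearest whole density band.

137 density bands

Specimen A: adjusted count: 633 − 7 + 8 = 634 density bands.
Specimen A: dividing by 2 density bands per year: 634 / 2 = 317 years.
A: Mean rate = 589.2 mm / 317 years ≈ 1.859 mm/year.
Specimen B: 127.7 mm / 1.859 mm per year = 68.69 years; at 2 density bands per year that is 68.69 × 2 ≈ 137 density bands.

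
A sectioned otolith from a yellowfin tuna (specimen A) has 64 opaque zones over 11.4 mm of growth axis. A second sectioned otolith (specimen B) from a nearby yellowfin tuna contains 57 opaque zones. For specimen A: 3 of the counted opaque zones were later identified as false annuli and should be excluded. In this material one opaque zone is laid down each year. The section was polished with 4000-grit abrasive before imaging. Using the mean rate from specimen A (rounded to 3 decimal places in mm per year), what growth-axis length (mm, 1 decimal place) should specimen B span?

Specimen A: after corrections the count is 64 − 3 = 61 opaque zones.
A: 11.4 mm over 61 years gives 11.4 / 61 ≈ 0.187 mm/year.
For B, 0.187 mm/year × 57 years = 10.7 mm.

10.7 mm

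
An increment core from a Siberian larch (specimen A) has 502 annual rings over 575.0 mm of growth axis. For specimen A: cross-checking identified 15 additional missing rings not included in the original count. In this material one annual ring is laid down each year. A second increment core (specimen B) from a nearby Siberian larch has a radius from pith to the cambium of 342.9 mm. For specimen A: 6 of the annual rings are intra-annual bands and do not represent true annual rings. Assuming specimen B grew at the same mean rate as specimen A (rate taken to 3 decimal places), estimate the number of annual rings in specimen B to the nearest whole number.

Specimen A: true annual ring count = 502 − 6 + 15 = 511.
A: 575.0 mm over 511 years gives 575.0 / 511 ≈ 1.125 mm/yr.
B spans 342.9 / 1.125 = 304.80 years ≈ 305 annual rings.

305 annual rings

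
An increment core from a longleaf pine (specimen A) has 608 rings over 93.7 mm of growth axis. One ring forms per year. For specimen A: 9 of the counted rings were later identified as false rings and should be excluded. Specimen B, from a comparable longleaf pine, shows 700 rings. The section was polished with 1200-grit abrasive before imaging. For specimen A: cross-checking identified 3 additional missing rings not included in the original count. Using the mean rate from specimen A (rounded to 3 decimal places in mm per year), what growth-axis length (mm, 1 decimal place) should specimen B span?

Specimen A: correcting the raw count gives 608 − 9 + 3 = 602 true rings.
A: Extension rate ≈ 93.7 / 602 = 0.156 mm/year.
Length of B = 0.156 × 700 = 109.2 mm.

109.2 mm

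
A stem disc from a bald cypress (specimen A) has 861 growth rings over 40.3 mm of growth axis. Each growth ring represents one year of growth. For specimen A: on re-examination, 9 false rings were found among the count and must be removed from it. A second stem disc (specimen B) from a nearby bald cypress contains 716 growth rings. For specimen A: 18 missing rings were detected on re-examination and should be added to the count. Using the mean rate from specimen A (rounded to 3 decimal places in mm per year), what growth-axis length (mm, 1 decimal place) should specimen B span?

32.9 mm

Specimen A: adjusted count: 861 − 9 + 18 = 870 growth rings.
A: 40.3 mm over 870 years gives 40.3 / 870 ≈ 0.046 mm/yr.
Length of B = 0.046 × 716 = 32.9 mm.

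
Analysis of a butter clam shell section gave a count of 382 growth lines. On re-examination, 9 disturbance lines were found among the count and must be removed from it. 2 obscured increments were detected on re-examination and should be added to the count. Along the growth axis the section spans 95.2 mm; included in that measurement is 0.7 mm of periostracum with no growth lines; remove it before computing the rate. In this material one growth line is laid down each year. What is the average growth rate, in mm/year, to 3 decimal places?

0.252 mm/year

After corrections the count is 382 − 9 + 2 = 375 growth lines.
Net length = 95.2 − 0.7 = 94.5 mm.
Mean rate = 94.5 mm / 375 years ≈ 0.252 mm/year.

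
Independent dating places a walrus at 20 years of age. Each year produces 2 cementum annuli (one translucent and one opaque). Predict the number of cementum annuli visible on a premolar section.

Expected cementum annuli: 20 × 2 = 40.
So 40 cementum annuli should be present.

40 cementum annuli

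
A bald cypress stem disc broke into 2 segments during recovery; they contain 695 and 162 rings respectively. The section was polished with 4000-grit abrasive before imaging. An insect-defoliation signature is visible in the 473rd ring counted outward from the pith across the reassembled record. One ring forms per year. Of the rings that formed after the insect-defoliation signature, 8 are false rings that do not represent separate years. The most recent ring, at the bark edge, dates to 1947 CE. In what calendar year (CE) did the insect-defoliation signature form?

Total rings = 695 + 162 = 857.
Between ring 473 and the bark edge there are 857 − 473 = 384 rings.
Excluding 8 false rings: 384 − 8 = 376.
1947 − 376 = 1571 CE.

1571 CE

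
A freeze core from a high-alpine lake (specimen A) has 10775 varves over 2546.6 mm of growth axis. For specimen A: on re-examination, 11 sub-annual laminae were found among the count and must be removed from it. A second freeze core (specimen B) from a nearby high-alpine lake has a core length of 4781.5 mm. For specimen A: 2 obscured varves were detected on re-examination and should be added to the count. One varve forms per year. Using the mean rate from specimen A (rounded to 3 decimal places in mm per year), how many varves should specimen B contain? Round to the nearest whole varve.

Specimen A: correcting the raw count gives 10775 − 11 + 2 = 10766 true varves.
A: Extension rate ≈ 2546.6 / 10766 = 0.237 mm/yr.
B spans 4781.5 / 0.237 = 20175.11 years ≈ 20175 varves.

20175 varves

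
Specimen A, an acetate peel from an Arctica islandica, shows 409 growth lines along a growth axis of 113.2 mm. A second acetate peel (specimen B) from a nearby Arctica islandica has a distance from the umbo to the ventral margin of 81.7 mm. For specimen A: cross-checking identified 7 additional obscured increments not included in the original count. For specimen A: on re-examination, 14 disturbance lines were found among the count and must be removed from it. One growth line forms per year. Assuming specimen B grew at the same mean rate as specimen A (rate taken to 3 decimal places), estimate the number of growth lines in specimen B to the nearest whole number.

290 growth lines

Specimen A: after corrections the count is 409 − 14 + 7 = 402 growth lines.
A: 113.2 mm over 402 years gives 113.2 / 402 ≈ 0.282 mm/yr.
B spans 81.7 / 0.282 = 289.72 years ≈ 290 growth lines.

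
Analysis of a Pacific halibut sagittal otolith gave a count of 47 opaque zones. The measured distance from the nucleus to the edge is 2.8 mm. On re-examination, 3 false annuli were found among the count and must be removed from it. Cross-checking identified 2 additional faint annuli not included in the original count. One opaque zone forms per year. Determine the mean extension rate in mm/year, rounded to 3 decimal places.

0.061 mm/year

True opaque zone count = 47 − 3 + 2 = 46.
2.8 mm over 46 years gives 2.8 / 46 ≈ 0.061 mm/year.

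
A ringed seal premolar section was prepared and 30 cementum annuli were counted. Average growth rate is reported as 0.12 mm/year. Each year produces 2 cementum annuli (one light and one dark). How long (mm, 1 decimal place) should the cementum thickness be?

With 2 cementum annuli per year, 30 / 2 = 15 years.
15 years at 0.12 mm/year gives 0.12 × 15 = 1.8 mm.

1.8 mm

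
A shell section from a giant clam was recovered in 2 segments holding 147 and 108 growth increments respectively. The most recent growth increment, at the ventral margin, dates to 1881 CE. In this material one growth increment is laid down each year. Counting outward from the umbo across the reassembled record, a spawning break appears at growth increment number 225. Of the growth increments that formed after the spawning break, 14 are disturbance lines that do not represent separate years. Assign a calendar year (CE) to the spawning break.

Total growth increments = 147 + 108 = 255.
The spawning break sits at growth increment 225 from the umbo, so 255 − 225 = 30 growth increments formed after it.
Excluding 14 false growth increments: 30 − 14 = 16.
Counting back 16 years from 1881 CE places the spawning break in 1881 − 16 = 1865 CE.

1865 CE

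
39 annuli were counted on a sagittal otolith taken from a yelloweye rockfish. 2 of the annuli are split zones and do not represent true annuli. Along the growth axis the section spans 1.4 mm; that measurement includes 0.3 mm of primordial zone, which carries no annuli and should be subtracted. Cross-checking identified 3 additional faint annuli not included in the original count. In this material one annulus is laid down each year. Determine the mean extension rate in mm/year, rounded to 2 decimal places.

0.03 mm/year

After corrections the count is 39 − 2 + 3 = 40 annuli.
The growth record spans 1.4 − 0.3 = 1.1 mm.
Extension rate ≈ 1.1 / 40 = 0.03 mm/year.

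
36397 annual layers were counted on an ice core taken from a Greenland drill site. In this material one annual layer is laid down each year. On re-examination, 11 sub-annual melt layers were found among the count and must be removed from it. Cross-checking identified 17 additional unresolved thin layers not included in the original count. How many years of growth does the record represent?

36403 years

After corrections the count is 36397 − 11 + 17 = 36403 annual layers.
With a one-to-one annual layer periodicity this is 36403 years.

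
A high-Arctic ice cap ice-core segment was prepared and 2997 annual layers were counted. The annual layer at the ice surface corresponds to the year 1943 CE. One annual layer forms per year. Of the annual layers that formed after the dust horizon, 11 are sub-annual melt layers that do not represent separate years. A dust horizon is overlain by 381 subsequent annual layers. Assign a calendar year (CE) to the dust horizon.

1573 CE

381 annual layers post-date the dust horizon.
381 − 11 false = 370 true annual layers after the dust horizon.
Counting back 370 years from 1943 CE places the dust horizon in 1943 − 370 = 1573 CE.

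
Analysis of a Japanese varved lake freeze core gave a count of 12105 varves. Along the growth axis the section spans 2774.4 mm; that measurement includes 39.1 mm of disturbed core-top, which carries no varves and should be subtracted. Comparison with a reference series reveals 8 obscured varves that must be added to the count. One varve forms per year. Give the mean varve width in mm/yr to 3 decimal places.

0.226 mm/yr

Correcting the raw count gives 12105 + 8 = 12113 true varves.
Net length = 2774.4 − 39.1 = 2735.3 mm.
2735.3 mm over 12113 years gives 2735.3 / 12113 ≈ 0.226 mm/yr.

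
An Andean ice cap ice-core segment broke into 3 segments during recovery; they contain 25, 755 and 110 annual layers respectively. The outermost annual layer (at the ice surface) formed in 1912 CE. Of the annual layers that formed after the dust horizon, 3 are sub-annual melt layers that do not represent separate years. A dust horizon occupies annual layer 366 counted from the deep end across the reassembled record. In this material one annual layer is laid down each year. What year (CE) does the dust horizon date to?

1391 CE

Total annual layers = 25 + 755 + 110 = 890.
Between annual layer 366 and the ice surface there are 890 − 366 = 524 annual layers.
Removing the 3 false annual layers leaves 524 − 3 = 521 true annual layers beyond the dust horizon.
1912 − 521 = 1391 CE.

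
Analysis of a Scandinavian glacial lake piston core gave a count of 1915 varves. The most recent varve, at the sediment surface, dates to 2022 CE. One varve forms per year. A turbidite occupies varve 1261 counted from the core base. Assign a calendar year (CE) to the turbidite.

1915 − 1261 = 654 varves lie beyond the turbidite toward the sediment surface.
Counting back 654 years from 2022 CE places the turbidite in 2022 − 654 = 1368 CE.

1368 CE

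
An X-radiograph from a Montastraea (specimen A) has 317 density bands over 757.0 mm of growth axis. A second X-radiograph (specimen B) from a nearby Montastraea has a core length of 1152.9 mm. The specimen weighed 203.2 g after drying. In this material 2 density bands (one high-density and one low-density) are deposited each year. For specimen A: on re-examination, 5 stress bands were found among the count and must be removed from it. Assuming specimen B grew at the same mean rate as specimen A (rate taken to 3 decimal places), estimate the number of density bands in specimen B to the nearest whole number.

Specimen A: after corrections the count is 317 − 5 = 312 density bands.
Specimen A: 312 density bands at 2 per year is 312 / 2 = 156 years.
A: 757.0 mm over 156 years gives 757.0 / 156 ≈ 4.853 mm per year.
B spans 1152.9 / 4.853 = 237.56 years; at 2 density bands per year that is 237.56 × 2 ≈ 475 density bands.

475 density bands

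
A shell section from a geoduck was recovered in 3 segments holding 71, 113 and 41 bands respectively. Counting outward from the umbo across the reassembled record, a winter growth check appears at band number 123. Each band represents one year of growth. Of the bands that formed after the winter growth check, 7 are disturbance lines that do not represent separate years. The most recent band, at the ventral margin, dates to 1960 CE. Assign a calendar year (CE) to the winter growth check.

1865 CE

Total bands = 71 + 113 + 41 = 225.
225 − 123 = 102 bands lie beyond the winter growth check toward the ventral margin.
Removing the 7 false bands leaves 102 − 7 = 95 true bands beyond the winter growth check.
The band at the ventral margin is 1960 CE, so the winter growth check dates to 1960 − 95 = 1865 CE.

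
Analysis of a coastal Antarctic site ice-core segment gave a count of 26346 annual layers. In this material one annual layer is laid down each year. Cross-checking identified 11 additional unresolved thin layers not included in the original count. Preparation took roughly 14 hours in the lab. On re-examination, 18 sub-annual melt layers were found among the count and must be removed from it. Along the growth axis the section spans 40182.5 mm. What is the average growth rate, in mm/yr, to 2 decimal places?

1.53 mm/yr

After corrections the count is 26346 − 18 + 11 = 26339 annual layers.
Extension rate ≈ 40182.5 / 26339 = 1.53 mm/yr.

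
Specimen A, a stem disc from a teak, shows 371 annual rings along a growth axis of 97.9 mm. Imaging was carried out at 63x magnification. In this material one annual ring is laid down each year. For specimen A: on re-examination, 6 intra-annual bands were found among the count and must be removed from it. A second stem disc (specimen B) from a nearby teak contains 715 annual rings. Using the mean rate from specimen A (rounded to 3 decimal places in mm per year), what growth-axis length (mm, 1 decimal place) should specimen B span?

191.6 mm

Specimen A: after corrections the count is 371 − 6 = 365 annual rings.
A: Mean rate = 97.9 mm / 365 years ≈ 0.268 mm/yr.
Length of B = 0.268 × 715 = 191.6 mm.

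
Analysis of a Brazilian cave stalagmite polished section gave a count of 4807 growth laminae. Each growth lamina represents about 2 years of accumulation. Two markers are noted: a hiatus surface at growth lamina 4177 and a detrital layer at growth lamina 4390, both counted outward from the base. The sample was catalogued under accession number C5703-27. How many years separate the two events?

Separation: 4390 − 4177 = 213 growth laminae.
Multiplying by 2 years per growth lamina: 213 × 2 = 426 years.

426 years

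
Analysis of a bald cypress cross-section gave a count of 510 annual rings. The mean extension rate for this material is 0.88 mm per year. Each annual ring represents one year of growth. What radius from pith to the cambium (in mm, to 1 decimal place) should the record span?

The record spans 510 years at 0.88 mm per year.
Predicted length = 0.88 mm/year × 510 years = 448.8 mm.

448.8 mm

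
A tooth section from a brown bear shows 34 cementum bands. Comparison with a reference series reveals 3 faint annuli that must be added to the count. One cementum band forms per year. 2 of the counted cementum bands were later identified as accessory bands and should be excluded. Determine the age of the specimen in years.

35 years

Adjusted count: 34 − 2 + 3 = 35 cementum bands.
With a one-to-one cementum band periodicity this is 35 years.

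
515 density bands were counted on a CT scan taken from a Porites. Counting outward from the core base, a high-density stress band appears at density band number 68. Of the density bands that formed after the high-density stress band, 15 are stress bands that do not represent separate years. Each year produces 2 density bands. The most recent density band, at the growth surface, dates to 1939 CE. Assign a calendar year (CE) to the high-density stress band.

515 − 68 = 447 density bands lie beyond the high-density stress band toward the growth surface.
Removing the 15 false density bands leaves 447 − 15 = 432 true density bands beyond the high-density stress band.
432 density bands at 2 per year is 432 / 2 = 216 years.
The density band at the growth surface is 1939 CE, so the high-density stress band dates to 1939 − 216 = 1723 CE.

1723 CE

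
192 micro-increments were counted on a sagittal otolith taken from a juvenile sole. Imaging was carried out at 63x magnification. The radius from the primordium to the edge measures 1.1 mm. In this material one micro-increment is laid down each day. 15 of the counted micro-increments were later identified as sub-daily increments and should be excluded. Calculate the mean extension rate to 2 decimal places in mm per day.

Adjusted count: 192 − 15 = 177 micro-increments.
1.1 mm over 177 days gives 1.1 / 177 ≈ 0.01 mm per day.

0.01 mm per day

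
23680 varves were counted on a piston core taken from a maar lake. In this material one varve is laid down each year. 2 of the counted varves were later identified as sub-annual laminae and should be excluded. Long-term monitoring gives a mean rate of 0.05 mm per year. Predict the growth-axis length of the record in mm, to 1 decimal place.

Correcting the raw count gives 23680 − 2 = 23678 true varves.
Predicted length = 0.05 mm/year × 23678 years = 1183.9 mm.

1183.9 mm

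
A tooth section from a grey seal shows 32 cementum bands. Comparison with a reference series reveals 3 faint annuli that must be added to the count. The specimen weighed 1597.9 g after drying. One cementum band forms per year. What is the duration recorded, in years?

Adjusted count: 32 + 3 = 35 cementum bands.
One cementum band per year makes the duration 35 years.

35 years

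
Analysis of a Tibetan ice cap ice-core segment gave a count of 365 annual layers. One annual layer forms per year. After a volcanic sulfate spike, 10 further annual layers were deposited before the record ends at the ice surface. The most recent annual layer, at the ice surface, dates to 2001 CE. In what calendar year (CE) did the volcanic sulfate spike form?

10 annual layers formed after the volcanic sulfate spike.
Counting back 10 years from 2001 CE places the volcanic sulfate spike in 2001 − 10 = 1991 CE.

1991 CE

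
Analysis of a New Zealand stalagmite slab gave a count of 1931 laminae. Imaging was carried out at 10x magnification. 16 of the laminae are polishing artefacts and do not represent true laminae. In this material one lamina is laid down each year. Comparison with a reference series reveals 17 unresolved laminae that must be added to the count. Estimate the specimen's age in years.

After corrections the count is 1931 − 16 + 17 = 1932 laminae.
At one lamina per year, that is 1932 years.

1932 yr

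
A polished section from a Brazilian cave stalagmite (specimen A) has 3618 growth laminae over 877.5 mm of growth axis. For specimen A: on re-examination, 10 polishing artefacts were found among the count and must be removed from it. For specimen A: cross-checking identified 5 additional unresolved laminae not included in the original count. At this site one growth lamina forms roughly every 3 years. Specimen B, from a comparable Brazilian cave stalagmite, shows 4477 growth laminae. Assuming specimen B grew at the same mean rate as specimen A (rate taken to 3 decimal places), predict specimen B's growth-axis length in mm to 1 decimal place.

Specimen A: adjusted count: 3618 − 10 + 5 = 3613 growth laminae.
Specimen A: 3613 growth laminae at 3 years each span 3613 × 3 = 10839 years.
A: 877.5 mm over 10839 years gives 877.5 / 10839 ≈ 0.081 mm/yr.
Specimen B: at 3 years per growth lamina, 4477 × 3 = 13431 years. Length of B = 0.081 × 13431 = 1087.9 mm.

1087.9 mm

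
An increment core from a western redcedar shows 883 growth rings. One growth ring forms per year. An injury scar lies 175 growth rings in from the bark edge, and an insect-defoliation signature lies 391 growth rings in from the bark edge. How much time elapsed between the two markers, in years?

216 yr

Separation: 391 − 175 = 216 growth rings.
That is 216 years at one growth ring per year.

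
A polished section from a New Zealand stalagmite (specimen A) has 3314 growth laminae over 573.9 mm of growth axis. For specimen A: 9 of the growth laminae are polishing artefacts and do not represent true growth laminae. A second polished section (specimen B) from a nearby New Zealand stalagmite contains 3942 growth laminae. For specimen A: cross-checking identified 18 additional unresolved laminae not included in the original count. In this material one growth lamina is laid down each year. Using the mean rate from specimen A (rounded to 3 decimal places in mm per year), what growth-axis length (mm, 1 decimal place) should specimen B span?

Specimen A: correcting the raw count gives 3314 − 9 + 18 = 3323 true growth laminae.
A: Mean rate = 573.9 mm / 3323 years ≈ 0.173 mm/year.
B's length ≈ 0.173 × 3942 = 682.0 mm.

682.0 mm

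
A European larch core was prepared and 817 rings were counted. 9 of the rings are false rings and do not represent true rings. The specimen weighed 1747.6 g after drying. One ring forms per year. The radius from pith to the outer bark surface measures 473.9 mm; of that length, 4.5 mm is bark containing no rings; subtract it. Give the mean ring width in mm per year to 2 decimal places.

Correcting the raw count gives 817 − 9 = 808 true rings.
Net length = 473.9 − 4.5 = 469.4 mm.
Extension rate ≈ 469.4 / 808 = 0.58 mm per year.

0.58 mm per year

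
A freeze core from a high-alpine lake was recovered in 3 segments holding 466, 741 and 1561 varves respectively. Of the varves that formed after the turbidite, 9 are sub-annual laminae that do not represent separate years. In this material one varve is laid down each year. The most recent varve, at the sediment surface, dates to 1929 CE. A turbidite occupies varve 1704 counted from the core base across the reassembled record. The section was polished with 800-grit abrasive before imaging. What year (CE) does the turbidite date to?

Total varves = 466 + 741 + 1561 = 2768.
The turbidite sits at varve 1704 from the core base, so 2768 − 1704 = 1064 varves formed after it.
Excluding 9 false varves: 1064 − 9 = 1055.
1929 − 1055 = 874 CE.

874 CE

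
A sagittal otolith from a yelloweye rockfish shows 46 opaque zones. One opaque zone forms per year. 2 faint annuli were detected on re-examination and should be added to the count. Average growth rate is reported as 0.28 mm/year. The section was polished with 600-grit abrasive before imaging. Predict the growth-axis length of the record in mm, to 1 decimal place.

13.4 mm

After corrections the count is 46 + 2 = 48 opaque zones.
48 years at 0.28 mm/year gives 0.28 × 48 = 13.4 mm.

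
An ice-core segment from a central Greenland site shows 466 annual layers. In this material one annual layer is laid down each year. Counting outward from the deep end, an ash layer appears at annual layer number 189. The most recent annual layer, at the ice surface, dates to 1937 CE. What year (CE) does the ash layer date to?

1660 CE

The ash layer sits at annual layer 189 from the deep end, so 466 − 189 = 277 annual layers formed after it.
The annual layer at the ice surface is 1937 CE, so the ash layer dates to 1937 − 277 = 1660 CE.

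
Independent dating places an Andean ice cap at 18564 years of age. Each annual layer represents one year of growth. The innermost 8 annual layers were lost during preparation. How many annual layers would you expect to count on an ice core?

18556 annual layers

Expected annual layers over 18564 years: 18564.
Subtracting the 8 annual layers not captured gives 18564 − 8 = 18556 annual layers in the record.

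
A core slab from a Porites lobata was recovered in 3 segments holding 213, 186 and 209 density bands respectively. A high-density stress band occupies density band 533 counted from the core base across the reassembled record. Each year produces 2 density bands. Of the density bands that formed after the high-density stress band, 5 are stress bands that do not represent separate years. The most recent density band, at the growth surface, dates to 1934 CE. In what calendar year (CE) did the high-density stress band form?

Total density bands = 213 + 186 + 209 = 608.
The high-density stress band sits at density band 533 from the core base, so 608 − 533 = 75 density bands formed after it.
Excluding 5 false density bands: 75 − 5 = 70.
Dividing by 2 density bands per year: 70 / 2 = 35 years.
Counting back 35 years from 1934 CE places the high-density stress band in 1934 − 35 = 1899 CE.

1899 CE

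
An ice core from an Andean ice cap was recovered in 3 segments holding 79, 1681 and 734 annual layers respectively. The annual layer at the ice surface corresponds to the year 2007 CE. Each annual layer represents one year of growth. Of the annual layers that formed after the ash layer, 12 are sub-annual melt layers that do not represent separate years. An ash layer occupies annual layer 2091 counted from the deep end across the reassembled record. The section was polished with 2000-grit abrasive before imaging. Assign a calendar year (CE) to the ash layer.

1616 CE

Total annual layers = 79 + 1681 + 734 = 2494.
The ash layer sits at annual layer 2091 from the deep end, so 2494 − 2091 = 403 annual layers formed after it.
Removing the 12 false annual layers leaves 403 − 12 = 391 true annual layers beyond the ash layer.
The annual layer at the ice surface is 2007 CE, so the ash layer dates to 2007 − 391 = 1616 CE.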